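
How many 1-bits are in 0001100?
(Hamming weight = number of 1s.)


Counting 1s in 0001100

2


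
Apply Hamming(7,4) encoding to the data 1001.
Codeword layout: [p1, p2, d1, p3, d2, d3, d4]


Parity bits: p1=0, p2=0, p3=1

0011001


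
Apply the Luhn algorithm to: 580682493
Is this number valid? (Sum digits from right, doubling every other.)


Luhn sum = 43
43 mod 10 = 3

Invalid (Luhn sum mod 10 = 3)


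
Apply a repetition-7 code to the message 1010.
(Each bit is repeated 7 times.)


Each bit -> 7 copies

1111111000000011111110000000


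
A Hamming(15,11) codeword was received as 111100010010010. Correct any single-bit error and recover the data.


Syndrome = 9: error at position 9

Data: 10001010010 (corrected bit 9)


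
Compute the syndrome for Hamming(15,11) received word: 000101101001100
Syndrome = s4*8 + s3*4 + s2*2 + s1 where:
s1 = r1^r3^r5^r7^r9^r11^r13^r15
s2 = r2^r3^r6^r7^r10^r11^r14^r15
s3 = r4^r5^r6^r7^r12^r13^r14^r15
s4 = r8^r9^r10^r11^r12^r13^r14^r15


s1=1, s2=0, s3=1, s4=1

Syndrome = 13 (error at position 13)


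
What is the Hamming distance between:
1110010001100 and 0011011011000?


XOR: 1101001010100
Count of 1s: 6

6


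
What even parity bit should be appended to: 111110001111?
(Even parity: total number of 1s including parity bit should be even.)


Number of 1s in data: 9
Parity bit: 1

1


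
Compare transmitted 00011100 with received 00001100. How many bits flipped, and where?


XOR: 00010000

1 error(s) at position(s): 3


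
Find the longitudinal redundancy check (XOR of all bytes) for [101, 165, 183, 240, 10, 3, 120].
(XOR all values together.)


XOR chain: 101 ^ 165 ^ 183 ^ 240 ^ 10 ^ 3 ^ 120 = 246

246


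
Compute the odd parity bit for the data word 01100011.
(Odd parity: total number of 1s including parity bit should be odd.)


Number of 1s in data: 4
Parity bit: 1

1


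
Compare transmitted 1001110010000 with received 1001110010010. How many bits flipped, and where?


XOR: 0000000000010

1 error(s) at position(s): 11


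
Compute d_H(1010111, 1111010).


XOR: 0101101
Count of 1s: 4

4


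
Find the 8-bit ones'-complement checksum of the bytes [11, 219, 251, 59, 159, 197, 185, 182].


Sum = 1263 mod 256 = 239
Complement = 16

16


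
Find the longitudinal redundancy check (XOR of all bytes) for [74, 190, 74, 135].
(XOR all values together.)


XOR chain: 74 ^ 190 ^ 74 ^ 135 = 57

57


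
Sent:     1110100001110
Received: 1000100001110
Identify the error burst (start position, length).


XOR: 0110000000000

Burst at position 1, length 2


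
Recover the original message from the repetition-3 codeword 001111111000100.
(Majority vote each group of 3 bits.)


Groups: 001, 111, 111, 000, 100
Majority votes: 01100

01100


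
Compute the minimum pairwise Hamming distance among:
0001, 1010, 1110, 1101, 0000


Comparing all pairs, minimum distance: 1
Can detect 0 errors, correct 0 errors

1


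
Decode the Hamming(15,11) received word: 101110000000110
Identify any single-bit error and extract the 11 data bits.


Syndrome = 0: no error detected

Data: 11000000110 (no errors)


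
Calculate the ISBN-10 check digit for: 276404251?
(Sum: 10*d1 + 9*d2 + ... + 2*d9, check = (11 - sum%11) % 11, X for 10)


Weighted sum: 204
204 mod 11 = 6

Check digit: 5


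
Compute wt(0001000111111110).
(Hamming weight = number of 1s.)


Counting 1s in 0001000111111110

9


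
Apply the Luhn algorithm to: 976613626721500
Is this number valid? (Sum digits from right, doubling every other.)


Luhn sum = 60
60 mod 10 = 0

Valid (Luhn sum mod 10 = 0)


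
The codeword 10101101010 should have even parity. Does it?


Number of 1s: 6

Yes, parity is correct (6 ones)


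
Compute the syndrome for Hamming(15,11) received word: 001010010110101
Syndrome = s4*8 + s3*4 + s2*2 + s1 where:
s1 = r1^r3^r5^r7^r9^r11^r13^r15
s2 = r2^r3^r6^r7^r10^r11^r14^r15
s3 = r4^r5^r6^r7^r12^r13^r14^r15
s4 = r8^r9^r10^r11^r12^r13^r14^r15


s1=1, s2=0, s3=1, s4=1

Syndrome = 13 (error at position 13)


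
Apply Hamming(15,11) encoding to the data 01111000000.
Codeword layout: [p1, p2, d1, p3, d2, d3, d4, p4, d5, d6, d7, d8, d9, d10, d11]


Parity bits: p1=1, p2=0, p3=1, p4=1

100111111000000


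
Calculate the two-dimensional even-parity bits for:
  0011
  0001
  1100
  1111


Row parities: 0100
Column parities: 0001

Row P: 0100, Col P: 0001, Corner: 1


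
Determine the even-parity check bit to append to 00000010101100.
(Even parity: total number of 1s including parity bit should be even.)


Number of 1s in data: 4
Parity bit: 0

0


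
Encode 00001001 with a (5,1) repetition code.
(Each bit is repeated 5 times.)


Each bit -> 5 copies

0000000000000000000011111000000000011111


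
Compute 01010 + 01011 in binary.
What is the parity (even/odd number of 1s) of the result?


01010 = 10
01011 = 11
Sum = 21 = 10101
1s count = 3

odd parity (3 ones in 10101)


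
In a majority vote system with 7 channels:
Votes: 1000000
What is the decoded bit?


Ones: 1 out of 7
Threshold: 4

0 (1/7 voted 1)


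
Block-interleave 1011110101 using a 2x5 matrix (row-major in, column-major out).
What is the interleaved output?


Matrix:
  10111
  10101
Read columns: 1100111011

1100111011


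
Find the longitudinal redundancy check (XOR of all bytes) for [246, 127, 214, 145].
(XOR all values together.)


XOR chain: 246 ^ 127 ^ 214 ^ 145 = 206

206


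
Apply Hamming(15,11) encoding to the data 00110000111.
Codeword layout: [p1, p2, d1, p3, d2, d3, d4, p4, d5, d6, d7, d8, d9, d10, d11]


Parity bits: p1=1, p2=0, p3=1, p4=1

100101110000111


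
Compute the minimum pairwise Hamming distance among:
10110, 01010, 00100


Comparing all pairs, minimum distance: 2
Can detect 1 errors, correct 0 errors

2


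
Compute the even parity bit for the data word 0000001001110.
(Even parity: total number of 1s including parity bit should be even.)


Number of 1s in data: 4
Parity bit: 0

0


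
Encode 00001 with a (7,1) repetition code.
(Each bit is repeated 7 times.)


Each bit -> 7 copies

00000000000000000000000000001111111


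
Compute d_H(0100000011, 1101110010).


XOR: 1001110001
Count of 1s: 5

5


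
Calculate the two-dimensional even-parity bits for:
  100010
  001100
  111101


Row parities: 001
Column parities: 010011

Row P: 001, Col P: 010011, Corner: 1


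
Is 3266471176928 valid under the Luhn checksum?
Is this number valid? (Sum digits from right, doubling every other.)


Luhn sum = 59
59 mod 10 = 9

Invalid (Luhn sum mod 10 = 9)


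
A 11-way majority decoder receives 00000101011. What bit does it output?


Ones: 4 out of 11
Threshold: 6

0 (4/11 voted 1)


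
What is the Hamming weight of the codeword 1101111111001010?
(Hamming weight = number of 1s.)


Counting 1s in 1101111111001010

11


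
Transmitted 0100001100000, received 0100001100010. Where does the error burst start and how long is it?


XOR: 0000000000010

Burst at position 11, length 1


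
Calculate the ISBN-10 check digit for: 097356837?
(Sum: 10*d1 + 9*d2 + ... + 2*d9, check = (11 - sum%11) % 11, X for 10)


Weighted sum: 273
273 mod 11 = 9

Check digit: 2


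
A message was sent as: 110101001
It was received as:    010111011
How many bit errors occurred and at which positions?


XOR: 100010010

3 error(s) at position(s): 0, 4, 7


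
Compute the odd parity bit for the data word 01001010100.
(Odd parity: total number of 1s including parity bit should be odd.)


Number of 1s in data: 4
Parity bit: 1

1


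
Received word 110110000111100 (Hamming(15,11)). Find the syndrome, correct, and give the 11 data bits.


Syndrome = 2: error at position 2

Data: 01000111100 (corrected bit 2)


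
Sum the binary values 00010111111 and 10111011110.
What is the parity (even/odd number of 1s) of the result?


00010111111 = 191
10111011110 = 1502
Sum = 1693 = 11010011101
1s count = 7

odd parity (7 ones in 11010011101)


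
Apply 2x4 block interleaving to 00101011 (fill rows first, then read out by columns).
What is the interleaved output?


Matrix:
  0010
  1011
Read columns: 01001101

01001101


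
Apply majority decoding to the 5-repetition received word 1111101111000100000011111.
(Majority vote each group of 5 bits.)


Groups: 11111, 01111, 00010, 00000, 11111
Majority votes: 11001

11001


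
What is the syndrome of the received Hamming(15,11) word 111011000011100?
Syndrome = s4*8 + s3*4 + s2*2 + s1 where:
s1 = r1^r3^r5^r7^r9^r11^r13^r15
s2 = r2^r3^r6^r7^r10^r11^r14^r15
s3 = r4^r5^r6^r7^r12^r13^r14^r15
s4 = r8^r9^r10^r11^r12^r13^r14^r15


s1=1, s2=0, s3=0, s4=1

Syndrome = 9 (error at position 9)


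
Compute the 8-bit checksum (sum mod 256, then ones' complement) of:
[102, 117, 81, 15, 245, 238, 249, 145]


Sum = 1192 mod 256 = 168
Complement = 87

87


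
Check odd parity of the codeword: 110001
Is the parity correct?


Number of 1s: 3

Yes, parity is correct (3 ones)


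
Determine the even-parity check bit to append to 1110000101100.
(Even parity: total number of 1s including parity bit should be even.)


Number of 1s in data: 6
Parity bit: 0

0


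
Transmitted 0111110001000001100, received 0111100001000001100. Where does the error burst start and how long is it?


XOR: 0000010000000000000

Burst at position 5, length 1


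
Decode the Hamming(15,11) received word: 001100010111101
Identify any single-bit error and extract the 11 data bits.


Syndrome = 0: no error detected

Data: 10000111101 (no errors)


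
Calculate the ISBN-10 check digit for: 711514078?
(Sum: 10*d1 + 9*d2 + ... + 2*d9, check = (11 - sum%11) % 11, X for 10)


Weighted sum: 185
185 mod 11 = 9

Check digit: 2


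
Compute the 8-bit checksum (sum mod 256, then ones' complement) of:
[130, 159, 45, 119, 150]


Sum = 603 mod 256 = 91
Complement = 164

164


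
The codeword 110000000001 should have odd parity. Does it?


Number of 1s: 3

Yes, parity is correct (3 ones)


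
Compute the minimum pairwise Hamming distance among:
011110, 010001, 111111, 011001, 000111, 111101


Comparing all pairs, minimum distance: 1
Can detect 0 errors, correct 0 errors

1


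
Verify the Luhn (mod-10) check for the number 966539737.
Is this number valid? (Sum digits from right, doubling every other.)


Luhn sum = 51
51 mod 10 = 1

Invalid (Luhn sum mod 10 = 1)


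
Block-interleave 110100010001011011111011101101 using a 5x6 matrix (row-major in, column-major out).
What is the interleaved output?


Matrix:
  110100
  010001
  011011
  111011
  101101
Read columns: 100111111000111100010011001111

100111111000111100010011001111


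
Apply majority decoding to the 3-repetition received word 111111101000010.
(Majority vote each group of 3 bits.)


Groups: 111, 111, 101, 000, 010
Majority votes: 11100

11100


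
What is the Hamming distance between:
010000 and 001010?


XOR: 011010
Count of 1s: 3

3


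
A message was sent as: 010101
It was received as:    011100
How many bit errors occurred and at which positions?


XOR: 001001

2 error(s) at position(s): 2, 5


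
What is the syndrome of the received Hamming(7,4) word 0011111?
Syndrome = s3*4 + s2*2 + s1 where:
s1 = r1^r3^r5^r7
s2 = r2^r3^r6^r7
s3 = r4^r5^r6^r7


s1=1, s2=1, s3=0

Syndrome = 3 (error at position 3)


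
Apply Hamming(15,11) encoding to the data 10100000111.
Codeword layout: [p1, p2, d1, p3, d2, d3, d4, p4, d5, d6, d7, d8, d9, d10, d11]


Parity bits: p1=1, p2=0, p3=0, p4=1

101001010000111


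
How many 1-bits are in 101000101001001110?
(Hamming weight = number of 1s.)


Counting 1s in 101000101001001110

8


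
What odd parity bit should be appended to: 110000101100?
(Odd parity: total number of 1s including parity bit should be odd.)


Number of 1s in data: 5
Parity bit: 0

0


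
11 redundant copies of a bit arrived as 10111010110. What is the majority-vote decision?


Ones: 7 out of 11
Threshold: 6

1 (7/11 voted 1)


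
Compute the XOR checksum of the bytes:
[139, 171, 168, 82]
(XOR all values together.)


XOR chain: 139 ^ 171 ^ 168 ^ 82 = 218

218


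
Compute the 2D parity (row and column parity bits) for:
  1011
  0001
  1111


Row parities: 110
Column parities: 0101

Row P: 110, Col P: 0101, Corner: 0


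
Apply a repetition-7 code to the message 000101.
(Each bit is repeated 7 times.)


Each bit -> 7 copies

000000000000000000000111111100000001111111


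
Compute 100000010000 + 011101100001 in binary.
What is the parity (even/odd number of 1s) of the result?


100000010000 = 2064
011101100001 = 1889
Sum = 3953 = 111101110001
1s count = 8

even parity (8 ones in 111101110001)


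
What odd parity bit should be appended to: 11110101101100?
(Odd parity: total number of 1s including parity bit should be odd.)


Number of 1s in data: 9
Parity bit: 0

0


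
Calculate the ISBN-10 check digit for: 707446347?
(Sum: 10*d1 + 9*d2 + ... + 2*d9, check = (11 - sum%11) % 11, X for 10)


Weighted sum: 246
246 mod 11 = 4

Check digit: 7


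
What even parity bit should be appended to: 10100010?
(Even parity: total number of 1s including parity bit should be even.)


Number of 1s in data: 3
Parity bit: 1

1


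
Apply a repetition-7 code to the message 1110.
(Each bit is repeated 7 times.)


Each bit -> 7 copies

1111111111111111111110000000


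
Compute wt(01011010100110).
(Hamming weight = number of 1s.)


Counting 1s in 01011010100110

7


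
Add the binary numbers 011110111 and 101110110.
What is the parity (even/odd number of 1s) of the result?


011110111 = 247
101110110 = 374
Sum = 621 = 1001101101
1s count = 6

even parity (6 ones in 1001101101)


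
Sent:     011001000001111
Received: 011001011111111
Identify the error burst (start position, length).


XOR: 000000011110000

Burst at position 7, length 4


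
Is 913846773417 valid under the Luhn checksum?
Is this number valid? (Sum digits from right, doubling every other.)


Luhn sum = 69
69 mod 10 = 9

Invalid (Luhn sum mod 10 = 9)


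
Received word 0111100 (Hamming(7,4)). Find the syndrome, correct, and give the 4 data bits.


Syndrome = 0: no error detected

Data: 1100 (no errors)


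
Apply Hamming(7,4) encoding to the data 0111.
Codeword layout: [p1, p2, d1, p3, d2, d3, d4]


Parity bits: p1=0, p2=0, p3=1

0001111


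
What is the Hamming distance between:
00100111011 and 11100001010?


XOR: 11000110001
Count of 1s: 5

5


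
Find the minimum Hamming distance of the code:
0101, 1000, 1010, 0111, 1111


Comparing all pairs, minimum distance: 1
Can detect 0 errors, correct 0 errors

1


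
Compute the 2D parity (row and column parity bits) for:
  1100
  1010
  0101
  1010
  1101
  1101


Row parities: 000011
Column parities: 1001

Row P: 000011, Col P: 1001, Corner: 0


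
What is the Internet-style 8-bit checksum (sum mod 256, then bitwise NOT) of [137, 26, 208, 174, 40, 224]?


Sum = 809 mod 256 = 41
Complement = 214

214


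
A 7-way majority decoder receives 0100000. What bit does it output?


Ones: 1 out of 7
Threshold: 4

0 (1/7 voted 1)


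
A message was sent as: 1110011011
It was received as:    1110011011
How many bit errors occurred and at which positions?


XOR: 0000000000

0 errors (received matches sent)


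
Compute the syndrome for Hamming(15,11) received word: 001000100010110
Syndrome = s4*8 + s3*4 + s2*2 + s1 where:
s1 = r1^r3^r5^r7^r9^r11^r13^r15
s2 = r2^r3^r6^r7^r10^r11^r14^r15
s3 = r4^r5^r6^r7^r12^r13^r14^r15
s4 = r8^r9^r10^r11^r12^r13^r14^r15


s1=0, s2=0, s3=1, s4=1

Syndrome = 12 (error at position 12)


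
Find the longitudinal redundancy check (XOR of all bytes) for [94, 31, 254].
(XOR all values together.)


XOR chain: 94 ^ 31 ^ 254 = 191

191


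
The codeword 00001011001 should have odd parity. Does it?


Number of 1s: 4

No, parity error (4 ones)


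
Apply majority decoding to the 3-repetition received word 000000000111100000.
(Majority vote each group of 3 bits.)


Groups: 000, 000, 000, 111, 100, 000
Majority votes: 000100

000100


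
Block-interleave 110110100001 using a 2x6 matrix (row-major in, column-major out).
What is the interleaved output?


Matrix:
  110110
  100001
Read columns: 111000101001

111000101001


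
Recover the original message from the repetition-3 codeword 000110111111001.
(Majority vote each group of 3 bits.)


Groups: 000, 110, 111, 111, 001
Majority votes: 01110

01110


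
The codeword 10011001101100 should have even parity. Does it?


Number of 1s: 7

No, parity error (7 ones)


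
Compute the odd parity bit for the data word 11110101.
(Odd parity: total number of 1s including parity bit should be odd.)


Number of 1s in data: 6
Parity bit: 1

1


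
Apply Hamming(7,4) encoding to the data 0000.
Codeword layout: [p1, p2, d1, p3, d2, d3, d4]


Parity bits: p1=0, p2=0, p3=0

0000000


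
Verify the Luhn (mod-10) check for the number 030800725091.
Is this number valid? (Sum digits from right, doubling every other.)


Luhn sum = 29
29 mod 10 = 9

Invalid (Luhn sum mod 10 = 9)


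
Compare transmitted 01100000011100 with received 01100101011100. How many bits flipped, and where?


XOR: 00000101000000

2 error(s) at position(s): 5, 7


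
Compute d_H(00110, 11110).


XOR: 11000
Count of 1s: 2

2


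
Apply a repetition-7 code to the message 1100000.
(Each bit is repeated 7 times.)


Each bit -> 7 copies

1111111111111100000000000000000000000000000000000


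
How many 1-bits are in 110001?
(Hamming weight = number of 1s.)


Counting 1s in 110001

3


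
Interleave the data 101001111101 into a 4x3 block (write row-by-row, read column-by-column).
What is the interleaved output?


Matrix:
  101
  001
  111
  101
Read columns: 101100101111

101100101111


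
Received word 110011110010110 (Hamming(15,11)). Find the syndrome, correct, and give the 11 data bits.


Syndrome = 7: error at position 7

Data: 01100010110 (corrected bit 7)


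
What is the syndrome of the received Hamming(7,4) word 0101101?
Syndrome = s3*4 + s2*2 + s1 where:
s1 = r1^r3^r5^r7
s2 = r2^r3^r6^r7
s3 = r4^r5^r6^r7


s1=0, s2=0, s3=1

Syndrome = 4 (error at position 4)


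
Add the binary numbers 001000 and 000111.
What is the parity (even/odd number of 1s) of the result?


001000 = 8
000111 = 7
Sum = 15 = 1111
1s count = 4

even parity (4 ones in 1111)


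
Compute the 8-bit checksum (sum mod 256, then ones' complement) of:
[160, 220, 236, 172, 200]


Sum = 988 mod 256 = 220
Complement = 35

35


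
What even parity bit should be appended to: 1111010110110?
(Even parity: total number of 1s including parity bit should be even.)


Number of 1s in data: 9
Parity bit: 1

1


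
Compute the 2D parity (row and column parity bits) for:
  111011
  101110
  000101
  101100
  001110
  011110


Row parities: 100110
Column parities: 101100

Row P: 100110, Col P: 101100, Corner: 1


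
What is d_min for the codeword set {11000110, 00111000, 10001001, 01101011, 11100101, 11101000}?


Comparing all pairs, minimum distance: 3
Can detect 2 errors, correct 1 errors

3


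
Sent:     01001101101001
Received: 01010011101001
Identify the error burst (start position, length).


XOR: 00011110000000

Burst at position 3, length 4


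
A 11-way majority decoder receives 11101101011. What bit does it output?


Ones: 8 out of 11
Threshold: 6

1 (8/11 voted 1)


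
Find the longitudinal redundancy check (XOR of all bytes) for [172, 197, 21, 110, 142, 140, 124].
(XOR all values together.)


XOR chain: 172 ^ 197 ^ 21 ^ 110 ^ 142 ^ 140 ^ 124 = 108

108


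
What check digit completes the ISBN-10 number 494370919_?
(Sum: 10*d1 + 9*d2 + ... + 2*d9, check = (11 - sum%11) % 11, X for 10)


Weighted sum: 273
273 mod 11 = 9

Check digit: 2


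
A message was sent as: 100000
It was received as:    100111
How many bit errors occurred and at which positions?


XOR: 000111

3 error(s) at position(s): 3, 4, 5


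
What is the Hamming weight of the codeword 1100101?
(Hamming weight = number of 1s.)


Counting 1s in 1100101

4


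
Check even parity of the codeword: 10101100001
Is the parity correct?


Number of 1s: 5

No, parity error (5 ones)


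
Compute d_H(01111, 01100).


XOR: 00011
Count of 1s: 2

2


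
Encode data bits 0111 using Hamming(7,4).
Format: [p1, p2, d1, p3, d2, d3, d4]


Parity bits: p1=0, p2=0, p3=1

0001111


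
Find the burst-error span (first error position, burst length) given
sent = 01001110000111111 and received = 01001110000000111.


XOR: 00000000000111000

Burst at position 11, length 3


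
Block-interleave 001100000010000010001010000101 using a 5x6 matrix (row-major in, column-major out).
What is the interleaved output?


Matrix:
  001100
  000010
  000010
  001010
  000101
Read columns: 000000000010010100010111000001

000000000010010100010111000001


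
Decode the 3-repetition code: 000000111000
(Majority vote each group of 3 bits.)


Groups: 000, 000, 111, 000
Majority votes: 0010

0010


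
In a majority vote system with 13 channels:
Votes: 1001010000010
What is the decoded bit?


Ones: 4 out of 13
Threshold: 7

0 (4/13 voted 1)


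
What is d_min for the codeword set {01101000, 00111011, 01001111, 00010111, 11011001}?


Comparing all pairs, minimum distance: 3
Can detect 2 errors, correct 1 errors

3


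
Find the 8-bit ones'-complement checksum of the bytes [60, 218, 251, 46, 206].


Sum = 781 mod 256 = 13
Complement = 242

242


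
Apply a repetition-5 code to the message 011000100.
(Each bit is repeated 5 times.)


Each bit -> 5 copies

000001111111111000000000000000111110000000000


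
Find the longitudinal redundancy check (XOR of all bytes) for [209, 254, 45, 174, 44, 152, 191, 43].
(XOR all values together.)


XOR chain: 209 ^ 254 ^ 45 ^ 174 ^ 44 ^ 152 ^ 191 ^ 43 = 140

140


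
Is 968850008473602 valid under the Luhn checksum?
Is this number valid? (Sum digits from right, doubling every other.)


Luhn sum = 69
69 mod 10 = 9

Invalid (Luhn sum mod 10 = 9)


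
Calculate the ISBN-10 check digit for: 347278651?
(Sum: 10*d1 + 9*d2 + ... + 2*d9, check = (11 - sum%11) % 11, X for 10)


Weighted sum: 259
259 mod 11 = 6

Check digit: 5


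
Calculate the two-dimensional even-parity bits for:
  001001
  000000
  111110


Row parities: 001
Column parities: 110111

Row P: 001, Col P: 110111, Corner: 1


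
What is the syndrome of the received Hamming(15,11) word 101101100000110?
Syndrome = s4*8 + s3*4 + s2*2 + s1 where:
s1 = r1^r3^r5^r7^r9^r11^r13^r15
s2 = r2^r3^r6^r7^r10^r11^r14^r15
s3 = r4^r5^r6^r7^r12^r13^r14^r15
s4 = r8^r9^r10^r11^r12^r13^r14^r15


s1=0, s2=0, s3=1, s4=0

Syndrome = 4 (error at position 4)


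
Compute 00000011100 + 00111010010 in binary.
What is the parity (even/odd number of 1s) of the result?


00000011100 = 28
00111010010 = 466
Sum = 494 = 111101110
1s count = 7

odd parity (7 ones in 111101110)


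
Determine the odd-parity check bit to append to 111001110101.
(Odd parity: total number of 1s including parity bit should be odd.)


Number of 1s in data: 8
Parity bit: 1

1


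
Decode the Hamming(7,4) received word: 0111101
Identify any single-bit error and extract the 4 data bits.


Syndrome = 7: error at position 7

Data: 1100 (corrected bit 7)


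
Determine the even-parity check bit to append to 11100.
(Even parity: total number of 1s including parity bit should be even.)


Number of 1s in data: 3
Parity bit: 1

1


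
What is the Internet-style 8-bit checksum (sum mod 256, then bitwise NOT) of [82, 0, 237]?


Sum = 319 mod 256 = 63
Complement = 192

192


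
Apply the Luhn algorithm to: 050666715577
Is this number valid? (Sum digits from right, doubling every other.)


Luhn sum = 44
44 mod 10 = 4

Invalid (Luhn sum mod 10 = 4)


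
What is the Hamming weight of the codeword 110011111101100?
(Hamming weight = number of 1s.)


Counting 1s in 110011111101100

10


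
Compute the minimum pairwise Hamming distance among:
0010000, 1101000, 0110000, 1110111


Comparing all pairs, minimum distance: 1
Can detect 0 errors, correct 0 errors

1


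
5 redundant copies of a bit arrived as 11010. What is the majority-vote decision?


Ones: 3 out of 5
Threshold: 3

1 (3/5 voted 1)


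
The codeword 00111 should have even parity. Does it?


Number of 1s: 3

No, parity error (3 ones)


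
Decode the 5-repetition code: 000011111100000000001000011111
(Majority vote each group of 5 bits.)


Groups: 00001, 11111, 00000, 00000, 10000, 11111
Majority votes: 010001

010001


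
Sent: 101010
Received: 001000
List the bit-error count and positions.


XOR: 100010

2 error(s) at position(s): 0, 4


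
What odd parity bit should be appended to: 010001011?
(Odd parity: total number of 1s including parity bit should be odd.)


Number of 1s in data: 4
Parity bit: 1

1


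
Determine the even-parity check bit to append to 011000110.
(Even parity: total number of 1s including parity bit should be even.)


Number of 1s in data: 4
Parity bit: 0

0


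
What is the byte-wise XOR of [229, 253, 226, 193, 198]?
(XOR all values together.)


XOR chain: 229 ^ 253 ^ 226 ^ 193 ^ 198 = 253

253


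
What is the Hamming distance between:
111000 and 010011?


XOR: 101011
Count of 1s: 4

4


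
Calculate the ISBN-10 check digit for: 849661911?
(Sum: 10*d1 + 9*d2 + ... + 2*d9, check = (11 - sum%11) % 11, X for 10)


Weighted sum: 312
312 mod 11 = 4

Check digit: 7


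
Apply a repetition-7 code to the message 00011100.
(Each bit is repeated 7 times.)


Each bit -> 7 copies

00000000000000000000011111111111111111111100000000000000


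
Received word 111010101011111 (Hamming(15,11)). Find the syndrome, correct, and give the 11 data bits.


Syndrome = 0: no error detected

Data: 11011011111 (no errors)


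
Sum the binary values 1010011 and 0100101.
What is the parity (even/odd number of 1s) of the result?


1010011 = 83
0100101 = 37
Sum = 120 = 1111000
1s count = 4

even parity (4 ones in 1111000)


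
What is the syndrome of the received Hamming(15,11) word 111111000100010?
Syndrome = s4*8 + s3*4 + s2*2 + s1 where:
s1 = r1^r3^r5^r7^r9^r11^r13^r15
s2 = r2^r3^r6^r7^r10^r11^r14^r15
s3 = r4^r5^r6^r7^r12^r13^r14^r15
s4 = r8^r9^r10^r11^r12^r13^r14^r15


s1=1, s2=1, s3=0, s4=0

Syndrome = 3 (error at position 3)


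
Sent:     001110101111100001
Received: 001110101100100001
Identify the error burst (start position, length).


XOR: 000000000011000000

Burst at position 10, length 2


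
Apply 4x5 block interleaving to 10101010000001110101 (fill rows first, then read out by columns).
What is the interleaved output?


Matrix:
  10101
  01000
  00011
  10101
Read columns: 10010100100100101011

10010100100100101011


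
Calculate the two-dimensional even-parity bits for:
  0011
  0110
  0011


Row parities: 000
Column parities: 0110

Row P: 000, Col P: 0110, Corner: 0


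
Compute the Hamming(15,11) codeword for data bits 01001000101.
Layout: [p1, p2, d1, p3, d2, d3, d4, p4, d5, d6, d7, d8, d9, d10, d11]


Parity bits: p1=0, p2=1, p3=1, p4=1

010110011000101


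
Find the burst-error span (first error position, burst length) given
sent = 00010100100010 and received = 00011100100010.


XOR: 00001000000000

Burst at position 4, length 1


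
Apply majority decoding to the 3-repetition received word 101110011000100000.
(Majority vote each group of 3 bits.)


Groups: 101, 110, 011, 000, 100, 000
Majority votes: 111000

111000


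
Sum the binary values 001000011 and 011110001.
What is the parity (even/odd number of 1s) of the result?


001000011 = 67
011110001 = 241
Sum = 308 = 100110100
1s count = 4

even parity (4 ones in 100110100)


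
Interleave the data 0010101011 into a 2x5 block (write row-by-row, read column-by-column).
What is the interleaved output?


Matrix:
  00101
  01011
Read columns: 0001100111

0001100111


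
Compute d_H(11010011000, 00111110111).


XOR: 11101101111
Count of 1s: 9

9


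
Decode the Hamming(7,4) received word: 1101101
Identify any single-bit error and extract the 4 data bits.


Syndrome = 5: error at position 5

Data: 0001 (corrected bit 5)


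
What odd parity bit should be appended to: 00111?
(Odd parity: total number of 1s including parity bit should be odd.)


Number of 1s in data: 3
Parity bit: 0

0


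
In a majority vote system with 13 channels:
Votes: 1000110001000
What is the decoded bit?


Ones: 4 out of 13
Threshold: 7

0 (4/13 voted 1)


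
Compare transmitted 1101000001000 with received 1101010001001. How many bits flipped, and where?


XOR: 0000010000001

2 error(s) at position(s): 5, 12


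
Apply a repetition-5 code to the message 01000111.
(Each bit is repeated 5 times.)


Each bit -> 5 copies

0000011111000000000000000111111111111111


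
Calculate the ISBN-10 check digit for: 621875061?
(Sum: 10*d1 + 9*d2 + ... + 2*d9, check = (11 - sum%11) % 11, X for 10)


Weighted sum: 229
229 mod 11 = 9

Check digit: 2


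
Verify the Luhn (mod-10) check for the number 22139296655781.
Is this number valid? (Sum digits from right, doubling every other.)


Luhn sum = 61
61 mod 10 = 1

Invalid (Luhn sum mod 10 = 1)


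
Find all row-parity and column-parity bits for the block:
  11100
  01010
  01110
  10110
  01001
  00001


Row parities: 101101
Column parities: 00110

Row P: 101101, Col P: 00110, Corner: 0


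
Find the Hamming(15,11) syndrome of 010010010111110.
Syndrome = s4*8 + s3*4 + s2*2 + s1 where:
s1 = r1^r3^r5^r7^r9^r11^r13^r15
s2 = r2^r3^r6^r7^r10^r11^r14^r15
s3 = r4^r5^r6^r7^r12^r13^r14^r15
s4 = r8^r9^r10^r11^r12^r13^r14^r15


s1=1, s2=0, s3=0, s4=0

Syndrome = 1 (error at position 1)


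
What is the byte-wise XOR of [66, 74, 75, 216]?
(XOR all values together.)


XOR chain: 66 ^ 74 ^ 75 ^ 216 = 155

155


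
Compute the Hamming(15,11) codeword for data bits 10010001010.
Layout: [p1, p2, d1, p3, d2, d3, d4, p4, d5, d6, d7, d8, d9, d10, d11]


Parity bits: p1=0, p2=1, p3=1, p4=0

011100100001010


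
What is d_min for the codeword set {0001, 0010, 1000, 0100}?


Comparing all pairs, minimum distance: 2
Can detect 1 errors, correct 0 errors

2


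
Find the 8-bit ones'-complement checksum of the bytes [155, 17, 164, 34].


Sum = 370 mod 256 = 114
Complement = 141

141


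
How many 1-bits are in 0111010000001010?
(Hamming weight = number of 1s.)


Counting 1s in 0111010000001010

6


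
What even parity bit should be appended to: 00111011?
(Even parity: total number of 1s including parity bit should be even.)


Number of 1s in data: 5
Parity bit: 1

1


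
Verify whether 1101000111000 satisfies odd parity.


Number of 1s: 6

No, parity error (6 ones)


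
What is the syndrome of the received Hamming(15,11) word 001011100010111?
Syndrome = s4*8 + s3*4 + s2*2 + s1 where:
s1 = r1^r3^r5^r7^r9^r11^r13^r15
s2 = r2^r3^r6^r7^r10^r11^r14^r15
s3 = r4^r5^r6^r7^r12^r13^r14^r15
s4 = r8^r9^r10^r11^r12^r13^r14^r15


s1=0, s2=0, s3=0, s4=0

Syndrome = 0 (no error)


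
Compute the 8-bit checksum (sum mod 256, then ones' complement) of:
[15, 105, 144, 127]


Sum = 391 mod 256 = 135
Complement = 120

120


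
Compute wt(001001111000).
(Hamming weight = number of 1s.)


Counting 1s in 001001111000

5


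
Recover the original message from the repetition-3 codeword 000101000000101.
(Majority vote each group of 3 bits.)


Groups: 000, 101, 000, 000, 101
Majority votes: 01001

01001


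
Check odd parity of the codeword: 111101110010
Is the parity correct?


Number of 1s: 8

No, parity error (8 ones)


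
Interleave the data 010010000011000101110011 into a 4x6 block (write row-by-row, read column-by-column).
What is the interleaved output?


Matrix:
  010010
  000011
  000101
  110011
Read columns: 000110010000001011010111

000110010000001011010111


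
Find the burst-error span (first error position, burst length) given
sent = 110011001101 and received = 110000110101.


XOR: 000011111000

Burst at position 4, length 5


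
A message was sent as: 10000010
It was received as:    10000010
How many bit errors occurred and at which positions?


XOR: 00000000

0 errors (received matches sent)


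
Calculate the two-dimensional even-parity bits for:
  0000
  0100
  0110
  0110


Row parities: 0100
Column parities: 0100

Row P: 0100, Col P: 0100, Corner: 1


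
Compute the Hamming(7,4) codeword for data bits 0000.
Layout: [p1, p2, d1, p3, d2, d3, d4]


Parity bits: p1=0, p2=0, p3=0

0000000


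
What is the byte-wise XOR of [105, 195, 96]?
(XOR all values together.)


XOR chain: 105 ^ 195 ^ 96 = 202

202


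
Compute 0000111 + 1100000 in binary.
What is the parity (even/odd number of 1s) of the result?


0000111 = 7
1100000 = 96
Sum = 103 = 1100111
1s count = 5

odd parity (5 ones in 1100111)


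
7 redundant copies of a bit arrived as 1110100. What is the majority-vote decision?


Ones: 4 out of 7
Threshold: 4

1 (4/7 voted 1)


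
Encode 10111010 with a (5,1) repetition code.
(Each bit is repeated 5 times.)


Each bit -> 5 copies

1111100000111111111111111000001111100000


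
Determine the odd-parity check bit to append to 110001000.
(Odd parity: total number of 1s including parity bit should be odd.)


Number of 1s in data: 3
Parity bit: 0

0


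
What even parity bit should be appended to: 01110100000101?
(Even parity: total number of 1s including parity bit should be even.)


Number of 1s in data: 6
Parity bit: 0

0


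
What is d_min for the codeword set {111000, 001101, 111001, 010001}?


Comparing all pairs, minimum distance: 1
Can detect 0 errors, correct 0 errors

1


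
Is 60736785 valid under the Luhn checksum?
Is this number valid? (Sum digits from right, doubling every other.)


Luhn sum = 33
33 mod 10 = 3

Invalid (Luhn sum mod 10 = 3)


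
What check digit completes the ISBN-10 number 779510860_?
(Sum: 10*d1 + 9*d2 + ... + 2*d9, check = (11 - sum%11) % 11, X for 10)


Weighted sum: 296
296 mod 11 = 10

Check digit: 1


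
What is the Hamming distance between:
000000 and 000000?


XOR: 000000
Count of 1s: 0

0


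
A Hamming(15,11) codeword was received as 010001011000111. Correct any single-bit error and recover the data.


Syndrome = 9: error at position 9

Data: 00100000111 (corrected bit 9)


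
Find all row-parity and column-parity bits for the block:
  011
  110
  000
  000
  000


Row parities: 00000
Column parities: 101

Row P: 00000, Col P: 101, Corner: 0


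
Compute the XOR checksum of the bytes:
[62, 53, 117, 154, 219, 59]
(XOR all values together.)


XOR chain: 62 ^ 53 ^ 117 ^ 154 ^ 219 ^ 59 = 4

4


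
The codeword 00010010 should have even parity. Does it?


Number of 1s: 2

Yes, parity is correct (2 ones)


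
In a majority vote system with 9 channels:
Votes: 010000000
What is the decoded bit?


Ones: 1 out of 9
Threshold: 5

0 (1/9 voted 1)


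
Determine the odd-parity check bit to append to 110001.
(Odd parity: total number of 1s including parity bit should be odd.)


Number of 1s in data: 3
Parity bit: 0

0


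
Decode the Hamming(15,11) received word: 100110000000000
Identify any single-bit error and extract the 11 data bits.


Syndrome = 0: no error detected

Data: 01000000000 (no errors)


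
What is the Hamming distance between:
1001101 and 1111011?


XOR: 0110110
Count of 1s: 4

4


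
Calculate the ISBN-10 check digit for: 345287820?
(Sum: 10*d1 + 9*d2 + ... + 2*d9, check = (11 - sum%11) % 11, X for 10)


Weighted sum: 241
241 mod 11 = 10

Check digit: 1


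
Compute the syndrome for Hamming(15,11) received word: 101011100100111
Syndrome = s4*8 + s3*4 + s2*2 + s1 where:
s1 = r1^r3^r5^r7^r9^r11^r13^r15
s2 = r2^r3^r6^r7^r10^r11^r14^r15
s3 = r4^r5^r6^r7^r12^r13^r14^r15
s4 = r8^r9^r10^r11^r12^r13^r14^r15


s1=0, s2=0, s3=0, s4=0

Syndrome = 0 (no error)


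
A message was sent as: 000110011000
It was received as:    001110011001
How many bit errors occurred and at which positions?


XOR: 001000000001

2 error(s) at position(s): 2, 11


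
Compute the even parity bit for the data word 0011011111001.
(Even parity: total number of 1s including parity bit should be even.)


Number of 1s in data: 8
Parity bit: 0

0


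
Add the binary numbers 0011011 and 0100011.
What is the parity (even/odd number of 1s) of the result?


0011011 = 27
0100011 = 35
Sum = 62 = 111110
1s count = 5

odd parity (5 ones in 111110)


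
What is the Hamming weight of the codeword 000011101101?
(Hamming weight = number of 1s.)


Counting 1s in 000011101101

6


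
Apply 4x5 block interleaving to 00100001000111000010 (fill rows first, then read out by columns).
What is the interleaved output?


Matrix:
  00100
  00100
  01110
  00010
Read columns: 00000010111000110000

00000010111000110000


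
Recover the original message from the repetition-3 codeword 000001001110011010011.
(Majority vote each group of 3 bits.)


Groups: 000, 001, 001, 110, 011, 010, 011
Majority votes: 0001101

0001101


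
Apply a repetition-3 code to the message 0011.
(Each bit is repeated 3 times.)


Each bit -> 3 copies

000000111111


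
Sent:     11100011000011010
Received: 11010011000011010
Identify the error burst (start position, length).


XOR: 00110000000000000

Burst at position 2, length 2


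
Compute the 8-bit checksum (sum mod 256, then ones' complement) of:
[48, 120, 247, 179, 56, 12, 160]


Sum = 822 mod 256 = 54
Complement = 201

201


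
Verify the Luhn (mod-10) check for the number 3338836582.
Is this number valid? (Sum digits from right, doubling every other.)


Luhn sum = 50
50 mod 10 = 0

Valid (Luhn sum mod 10 = 0)


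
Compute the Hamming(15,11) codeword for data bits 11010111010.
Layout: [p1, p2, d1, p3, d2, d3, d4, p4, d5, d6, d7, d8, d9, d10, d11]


Parity bits: p1=0, p2=1, p3=0, p4=0

011010100111010


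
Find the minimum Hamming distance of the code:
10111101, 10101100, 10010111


Comparing all pairs, minimum distance: 2
Can detect 1 errors, correct 0 errors

2


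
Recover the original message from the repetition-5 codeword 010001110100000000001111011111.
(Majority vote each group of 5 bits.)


Groups: 01000, 11101, 00000, 00000, 11110, 11111
Majority votes: 010011

010011


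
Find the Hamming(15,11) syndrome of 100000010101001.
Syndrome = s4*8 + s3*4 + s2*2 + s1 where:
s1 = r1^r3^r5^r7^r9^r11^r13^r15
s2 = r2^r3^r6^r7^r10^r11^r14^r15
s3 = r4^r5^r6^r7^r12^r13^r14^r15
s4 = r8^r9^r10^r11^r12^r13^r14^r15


s1=0, s2=0, s3=0, s4=0

Syndrome = 0 (no error)


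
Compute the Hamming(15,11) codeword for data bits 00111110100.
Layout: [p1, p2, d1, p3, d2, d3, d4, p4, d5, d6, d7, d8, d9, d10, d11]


Parity bits: p1=0, p2=0, p3=1, p4=0

000101101110100


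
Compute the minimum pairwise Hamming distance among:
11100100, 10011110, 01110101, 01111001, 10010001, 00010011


Comparing all pairs, minimum distance: 2
Can detect 1 errors, correct 0 errors

2


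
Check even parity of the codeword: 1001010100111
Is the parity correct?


Number of 1s: 7

No, parity error (7 ones)
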